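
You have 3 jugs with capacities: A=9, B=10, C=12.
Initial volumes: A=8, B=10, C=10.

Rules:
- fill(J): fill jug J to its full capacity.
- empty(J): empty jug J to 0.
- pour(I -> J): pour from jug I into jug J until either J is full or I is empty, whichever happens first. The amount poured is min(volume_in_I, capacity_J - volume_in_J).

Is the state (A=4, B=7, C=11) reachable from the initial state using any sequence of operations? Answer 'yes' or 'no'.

Answer: no

Derivation:
BFS explored all 638 reachable states.
Reachable set includes: (0,0,0), (0,0,1), (0,0,2), (0,0,3), (0,0,4), (0,0,5), (0,0,6), (0,0,7), (0,0,8), (0,0,9), (0,0,10), (0,0,11) ...
Target (A=4, B=7, C=11) not in reachable set → no.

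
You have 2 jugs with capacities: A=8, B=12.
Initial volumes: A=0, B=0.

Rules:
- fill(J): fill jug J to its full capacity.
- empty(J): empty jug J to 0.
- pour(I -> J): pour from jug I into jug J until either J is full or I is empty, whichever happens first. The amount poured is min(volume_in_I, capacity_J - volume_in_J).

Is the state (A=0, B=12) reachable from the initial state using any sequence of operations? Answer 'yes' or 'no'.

Answer: yes

Derivation:
BFS from (A=0, B=0):
  1. fill(B) -> (A=0 B=12)
Target reached → yes.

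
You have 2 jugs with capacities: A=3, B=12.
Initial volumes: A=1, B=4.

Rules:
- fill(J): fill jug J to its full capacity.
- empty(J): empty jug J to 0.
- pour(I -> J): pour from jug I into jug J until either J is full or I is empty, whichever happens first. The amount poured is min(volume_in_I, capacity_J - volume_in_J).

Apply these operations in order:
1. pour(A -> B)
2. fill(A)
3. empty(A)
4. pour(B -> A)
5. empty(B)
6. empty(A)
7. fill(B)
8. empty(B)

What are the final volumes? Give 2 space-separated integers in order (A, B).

Answer: 0 0

Derivation:
Step 1: pour(A -> B) -> (A=0 B=5)
Step 2: fill(A) -> (A=3 B=5)
Step 3: empty(A) -> (A=0 B=5)
Step 4: pour(B -> A) -> (A=3 B=2)
Step 5: empty(B) -> (A=3 B=0)
Step 6: empty(A) -> (A=0 B=0)
Step 7: fill(B) -> (A=0 B=12)
Step 8: empty(B) -> (A=0 B=0)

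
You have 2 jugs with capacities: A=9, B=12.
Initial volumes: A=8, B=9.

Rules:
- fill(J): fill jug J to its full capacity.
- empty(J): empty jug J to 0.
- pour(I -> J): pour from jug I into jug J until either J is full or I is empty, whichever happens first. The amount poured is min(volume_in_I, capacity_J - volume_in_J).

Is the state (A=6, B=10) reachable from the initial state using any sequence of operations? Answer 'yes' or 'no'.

BFS explored all 29 reachable states.
Reachable set includes: (0,0), (0,2), (0,3), (0,5), (0,6), (0,8), (0,9), (0,11), (0,12), (2,0), (2,12), (3,0) ...
Target (A=6, B=10) not in reachable set → no.

Answer: no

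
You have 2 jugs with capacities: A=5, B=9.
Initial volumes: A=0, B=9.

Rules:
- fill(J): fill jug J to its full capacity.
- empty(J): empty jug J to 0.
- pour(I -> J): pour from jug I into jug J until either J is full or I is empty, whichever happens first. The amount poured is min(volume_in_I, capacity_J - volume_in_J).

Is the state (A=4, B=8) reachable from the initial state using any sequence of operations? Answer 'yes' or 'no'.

BFS explored all 28 reachable states.
Reachable set includes: (0,0), (0,1), (0,2), (0,3), (0,4), (0,5), (0,6), (0,7), (0,8), (0,9), (1,0), (1,9) ...
Target (A=4, B=8) not in reachable set → no.

Answer: no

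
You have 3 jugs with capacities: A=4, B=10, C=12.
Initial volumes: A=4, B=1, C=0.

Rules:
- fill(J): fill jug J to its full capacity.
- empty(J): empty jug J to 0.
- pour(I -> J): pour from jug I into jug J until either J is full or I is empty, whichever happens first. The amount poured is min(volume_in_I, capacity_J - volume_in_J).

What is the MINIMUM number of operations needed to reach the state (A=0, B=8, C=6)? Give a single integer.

Answer: 5

Derivation:
BFS from (A=4, B=1, C=0). One shortest path:
  1. fill(B) -> (A=4 B=10 C=0)
  2. pour(B -> C) -> (A=4 B=0 C=10)
  3. pour(A -> B) -> (A=0 B=4 C=10)
  4. pour(C -> A) -> (A=4 B=4 C=6)
  5. pour(A -> B) -> (A=0 B=8 C=6)
Reached target in 5 moves.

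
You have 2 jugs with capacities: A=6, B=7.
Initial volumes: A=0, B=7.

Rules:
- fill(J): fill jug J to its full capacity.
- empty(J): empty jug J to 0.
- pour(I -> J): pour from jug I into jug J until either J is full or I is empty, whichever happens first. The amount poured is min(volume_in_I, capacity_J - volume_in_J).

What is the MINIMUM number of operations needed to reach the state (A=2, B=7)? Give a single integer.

Answer: 8

Derivation:
BFS from (A=0, B=7). One shortest path:
  1. pour(B -> A) -> (A=6 B=1)
  2. empty(A) -> (A=0 B=1)
  3. pour(B -> A) -> (A=1 B=0)
  4. fill(B) -> (A=1 B=7)
  5. pour(B -> A) -> (A=6 B=2)
  6. empty(A) -> (A=0 B=2)
  7. pour(B -> A) -> (A=2 B=0)
  8. fill(B) -> (A=2 B=7)
Reached target in 8 moves.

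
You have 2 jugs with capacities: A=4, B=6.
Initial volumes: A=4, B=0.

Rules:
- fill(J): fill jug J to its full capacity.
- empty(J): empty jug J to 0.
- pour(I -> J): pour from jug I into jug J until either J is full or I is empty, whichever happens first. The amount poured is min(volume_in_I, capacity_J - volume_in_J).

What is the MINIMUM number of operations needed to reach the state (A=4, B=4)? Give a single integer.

Answer: 2

Derivation:
BFS from (A=4, B=0). One shortest path:
  1. pour(A -> B) -> (A=0 B=4)
  2. fill(A) -> (A=4 B=4)
Reached target in 2 moves.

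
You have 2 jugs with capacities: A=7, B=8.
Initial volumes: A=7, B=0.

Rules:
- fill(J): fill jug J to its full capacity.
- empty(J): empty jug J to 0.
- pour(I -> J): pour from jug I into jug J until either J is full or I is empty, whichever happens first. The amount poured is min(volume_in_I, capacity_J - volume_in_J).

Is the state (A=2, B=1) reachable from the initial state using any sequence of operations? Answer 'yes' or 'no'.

BFS explored all 30 reachable states.
Reachable set includes: (0,0), (0,1), (0,2), (0,3), (0,4), (0,5), (0,6), (0,7), (0,8), (1,0), (1,8), (2,0) ...
Target (A=2, B=1) not in reachable set → no.

Answer: no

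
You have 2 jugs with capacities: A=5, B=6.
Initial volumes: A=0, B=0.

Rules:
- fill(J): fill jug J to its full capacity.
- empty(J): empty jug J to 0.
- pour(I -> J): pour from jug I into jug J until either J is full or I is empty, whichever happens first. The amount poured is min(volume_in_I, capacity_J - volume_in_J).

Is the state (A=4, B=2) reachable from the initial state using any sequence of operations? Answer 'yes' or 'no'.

BFS explored all 22 reachable states.
Reachable set includes: (0,0), (0,1), (0,2), (0,3), (0,4), (0,5), (0,6), (1,0), (1,6), (2,0), (2,6), (3,0) ...
Target (A=4, B=2) not in reachable set → no.

Answer: no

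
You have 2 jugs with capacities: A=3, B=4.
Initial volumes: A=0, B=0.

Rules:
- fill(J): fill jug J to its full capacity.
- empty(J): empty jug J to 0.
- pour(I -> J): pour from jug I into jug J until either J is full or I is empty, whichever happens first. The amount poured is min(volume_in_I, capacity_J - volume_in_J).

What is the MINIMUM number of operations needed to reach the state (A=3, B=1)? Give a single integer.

Answer: 2

Derivation:
BFS from (A=0, B=0). One shortest path:
  1. fill(B) -> (A=0 B=4)
  2. pour(B -> A) -> (A=3 B=1)
Reached target in 2 moves.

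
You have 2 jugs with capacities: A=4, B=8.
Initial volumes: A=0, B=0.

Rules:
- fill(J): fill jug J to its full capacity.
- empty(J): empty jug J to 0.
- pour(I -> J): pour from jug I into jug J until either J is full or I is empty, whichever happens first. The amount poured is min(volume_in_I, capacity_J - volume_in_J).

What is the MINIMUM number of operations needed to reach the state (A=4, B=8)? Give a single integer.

Answer: 2

Derivation:
BFS from (A=0, B=0). One shortest path:
  1. fill(A) -> (A=4 B=0)
  2. fill(B) -> (A=4 B=8)
Reached target in 2 moves.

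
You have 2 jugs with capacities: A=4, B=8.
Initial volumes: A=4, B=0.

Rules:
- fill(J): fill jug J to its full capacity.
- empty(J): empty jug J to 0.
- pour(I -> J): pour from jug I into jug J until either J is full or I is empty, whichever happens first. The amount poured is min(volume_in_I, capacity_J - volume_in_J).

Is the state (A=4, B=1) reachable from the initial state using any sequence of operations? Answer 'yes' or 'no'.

Answer: no

Derivation:
BFS explored all 6 reachable states.
Reachable set includes: (0,0), (0,4), (0,8), (4,0), (4,4), (4,8)
Target (A=4, B=1) not in reachable set → no.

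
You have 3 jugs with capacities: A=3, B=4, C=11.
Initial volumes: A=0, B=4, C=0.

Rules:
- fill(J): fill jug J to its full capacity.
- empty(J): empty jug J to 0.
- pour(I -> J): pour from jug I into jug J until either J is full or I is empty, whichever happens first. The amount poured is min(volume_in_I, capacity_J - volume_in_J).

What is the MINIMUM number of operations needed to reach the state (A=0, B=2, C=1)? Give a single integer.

BFS from (A=0, B=4, C=0). One shortest path:
  1. fill(A) -> (A=3 B=4 C=0)
  2. pour(B -> C) -> (A=3 B=0 C=4)
  3. pour(A -> B) -> (A=0 B=3 C=4)
  4. pour(C -> A) -> (A=3 B=3 C=1)
  5. pour(A -> B) -> (A=2 B=4 C=1)
  6. empty(B) -> (A=2 B=0 C=1)
  7. pour(A -> B) -> (A=0 B=2 C=1)
Reached target in 7 moves.

Answer: 7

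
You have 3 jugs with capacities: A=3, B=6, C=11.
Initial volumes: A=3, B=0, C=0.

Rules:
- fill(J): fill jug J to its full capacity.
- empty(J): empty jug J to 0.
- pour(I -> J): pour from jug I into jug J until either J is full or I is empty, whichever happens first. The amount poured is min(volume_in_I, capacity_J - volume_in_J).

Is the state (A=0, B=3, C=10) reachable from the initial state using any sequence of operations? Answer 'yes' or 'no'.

Answer: yes

Derivation:
BFS from (A=3, B=0, C=0):
  1. fill(C) -> (A=3 B=0 C=11)
  2. pour(C -> B) -> (A=3 B=6 C=5)
  3. empty(B) -> (A=3 B=0 C=5)
  4. pour(C -> B) -> (A=3 B=5 C=0)
  5. fill(C) -> (A=3 B=5 C=11)
  6. pour(C -> B) -> (A=3 B=6 C=10)
  7. empty(B) -> (A=3 B=0 C=10)
  8. pour(A -> B) -> (A=0 B=3 C=10)
Target reached → yes.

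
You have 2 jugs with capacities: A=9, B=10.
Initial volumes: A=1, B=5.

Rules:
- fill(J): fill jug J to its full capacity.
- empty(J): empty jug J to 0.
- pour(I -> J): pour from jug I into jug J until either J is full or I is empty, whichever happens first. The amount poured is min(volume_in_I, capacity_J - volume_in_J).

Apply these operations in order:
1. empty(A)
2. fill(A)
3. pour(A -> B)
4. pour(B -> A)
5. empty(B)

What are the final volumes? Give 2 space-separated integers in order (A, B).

Step 1: empty(A) -> (A=0 B=5)
Step 2: fill(A) -> (A=9 B=5)
Step 3: pour(A -> B) -> (A=4 B=10)
Step 4: pour(B -> A) -> (A=9 B=5)
Step 5: empty(B) -> (A=9 B=0)

Answer: 9 0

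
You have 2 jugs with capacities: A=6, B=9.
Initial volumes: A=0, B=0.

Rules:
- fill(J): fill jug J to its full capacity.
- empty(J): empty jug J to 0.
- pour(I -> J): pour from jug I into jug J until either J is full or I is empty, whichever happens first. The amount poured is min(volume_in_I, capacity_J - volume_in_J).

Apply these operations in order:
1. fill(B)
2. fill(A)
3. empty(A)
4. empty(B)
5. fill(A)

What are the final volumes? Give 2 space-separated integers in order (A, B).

Step 1: fill(B) -> (A=0 B=9)
Step 2: fill(A) -> (A=6 B=9)
Step 3: empty(A) -> (A=0 B=9)
Step 4: empty(B) -> (A=0 B=0)
Step 5: fill(A) -> (A=6 B=0)

Answer: 6 0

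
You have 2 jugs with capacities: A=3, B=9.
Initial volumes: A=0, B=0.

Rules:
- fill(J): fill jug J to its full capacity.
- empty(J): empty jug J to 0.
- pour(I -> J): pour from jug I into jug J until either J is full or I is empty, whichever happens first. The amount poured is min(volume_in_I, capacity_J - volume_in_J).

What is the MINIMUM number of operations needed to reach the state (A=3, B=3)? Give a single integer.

BFS from (A=0, B=0). One shortest path:
  1. fill(A) -> (A=3 B=0)
  2. pour(A -> B) -> (A=0 B=3)
  3. fill(A) -> (A=3 B=3)
Reached target in 3 moves.

Answer: 3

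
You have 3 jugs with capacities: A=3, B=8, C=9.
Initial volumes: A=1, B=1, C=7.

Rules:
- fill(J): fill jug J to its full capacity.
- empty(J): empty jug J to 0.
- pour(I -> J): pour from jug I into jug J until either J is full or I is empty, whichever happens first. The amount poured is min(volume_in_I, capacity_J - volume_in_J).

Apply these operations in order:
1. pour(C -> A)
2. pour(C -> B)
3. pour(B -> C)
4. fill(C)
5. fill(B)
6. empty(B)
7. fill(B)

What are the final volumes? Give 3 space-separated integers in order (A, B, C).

Answer: 3 8 9

Derivation:
Step 1: pour(C -> A) -> (A=3 B=1 C=5)
Step 2: pour(C -> B) -> (A=3 B=6 C=0)
Step 3: pour(B -> C) -> (A=3 B=0 C=6)
Step 4: fill(C) -> (A=3 B=0 C=9)
Step 5: fill(B) -> (A=3 B=8 C=9)
Step 6: empty(B) -> (A=3 B=0 C=9)
Step 7: fill(B) -> (A=3 B=8 C=9)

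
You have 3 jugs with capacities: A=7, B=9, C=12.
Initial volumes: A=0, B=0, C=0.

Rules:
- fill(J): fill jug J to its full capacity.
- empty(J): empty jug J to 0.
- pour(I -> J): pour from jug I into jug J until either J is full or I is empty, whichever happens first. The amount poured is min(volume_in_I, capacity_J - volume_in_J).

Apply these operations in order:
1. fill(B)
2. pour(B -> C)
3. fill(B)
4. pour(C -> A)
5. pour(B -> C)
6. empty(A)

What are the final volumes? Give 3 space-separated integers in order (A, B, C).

Answer: 0 0 11

Derivation:
Step 1: fill(B) -> (A=0 B=9 C=0)
Step 2: pour(B -> C) -> (A=0 B=0 C=9)
Step 3: fill(B) -> (A=0 B=9 C=9)
Step 4: pour(C -> A) -> (A=7 B=9 C=2)
Step 5: pour(B -> C) -> (A=7 B=0 C=11)
Step 6: empty(A) -> (A=0 B=0 C=11)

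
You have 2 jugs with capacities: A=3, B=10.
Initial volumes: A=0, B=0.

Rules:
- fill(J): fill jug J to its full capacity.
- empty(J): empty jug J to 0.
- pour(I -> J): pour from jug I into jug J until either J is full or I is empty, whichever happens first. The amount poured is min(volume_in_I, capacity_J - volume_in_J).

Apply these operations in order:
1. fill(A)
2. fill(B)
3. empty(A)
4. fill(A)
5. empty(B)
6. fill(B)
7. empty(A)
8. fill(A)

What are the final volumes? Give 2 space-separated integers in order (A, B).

Step 1: fill(A) -> (A=3 B=0)
Step 2: fill(B) -> (A=3 B=10)
Step 3: empty(A) -> (A=0 B=10)
Step 4: fill(A) -> (A=3 B=10)
Step 5: empty(B) -> (A=3 B=0)
Step 6: fill(B) -> (A=3 B=10)
Step 7: empty(A) -> (A=0 B=10)
Step 8: fill(A) -> (A=3 B=10)

Answer: 3 10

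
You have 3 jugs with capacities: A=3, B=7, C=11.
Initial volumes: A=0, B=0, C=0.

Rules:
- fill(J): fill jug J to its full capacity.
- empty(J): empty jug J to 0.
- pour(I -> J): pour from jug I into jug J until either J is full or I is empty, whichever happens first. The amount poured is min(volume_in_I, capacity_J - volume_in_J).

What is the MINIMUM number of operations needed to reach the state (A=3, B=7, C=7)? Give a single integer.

BFS from (A=0, B=0, C=0). One shortest path:
  1. fill(A) -> (A=3 B=0 C=0)
  2. fill(B) -> (A=3 B=7 C=0)
  3. pour(B -> C) -> (A=3 B=0 C=7)
  4. fill(B) -> (A=3 B=7 C=7)
Reached target in 4 moves.

Answer: 4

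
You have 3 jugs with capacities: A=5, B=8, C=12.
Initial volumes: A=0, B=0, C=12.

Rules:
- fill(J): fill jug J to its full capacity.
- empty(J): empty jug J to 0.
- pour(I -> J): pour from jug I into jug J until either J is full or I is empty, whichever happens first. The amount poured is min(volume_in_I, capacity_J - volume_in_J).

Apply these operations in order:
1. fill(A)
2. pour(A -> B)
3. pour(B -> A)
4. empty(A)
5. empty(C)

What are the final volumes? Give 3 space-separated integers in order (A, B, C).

Step 1: fill(A) -> (A=5 B=0 C=12)
Step 2: pour(A -> B) -> (A=0 B=5 C=12)
Step 3: pour(B -> A) -> (A=5 B=0 C=12)
Step 4: empty(A) -> (A=0 B=0 C=12)
Step 5: empty(C) -> (A=0 B=0 C=0)

Answer: 0 0 0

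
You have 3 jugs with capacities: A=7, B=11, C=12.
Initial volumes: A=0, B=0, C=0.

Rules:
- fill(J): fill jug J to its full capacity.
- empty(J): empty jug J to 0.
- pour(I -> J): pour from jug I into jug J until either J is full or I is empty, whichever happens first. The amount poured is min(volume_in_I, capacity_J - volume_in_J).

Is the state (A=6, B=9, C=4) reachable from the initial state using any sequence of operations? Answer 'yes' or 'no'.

BFS explored all 588 reachable states.
Reachable set includes: (0,0,0), (0,0,1), (0,0,2), (0,0,3), (0,0,4), (0,0,5), (0,0,6), (0,0,7), (0,0,8), (0,0,9), (0,0,10), (0,0,11) ...
Target (A=6, B=9, C=4) not in reachable set → no.

Answer: no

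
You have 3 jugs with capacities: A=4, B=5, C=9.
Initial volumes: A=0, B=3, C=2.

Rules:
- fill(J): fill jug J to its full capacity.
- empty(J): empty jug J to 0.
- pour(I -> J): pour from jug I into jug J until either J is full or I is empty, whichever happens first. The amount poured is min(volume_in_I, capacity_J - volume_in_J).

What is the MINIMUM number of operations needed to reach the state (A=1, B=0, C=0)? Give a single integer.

BFS from (A=0, B=3, C=2). One shortest path:
  1. pour(B -> A) -> (A=3 B=0 C=2)
  2. pour(C -> A) -> (A=4 B=0 C=1)
  3. empty(A) -> (A=0 B=0 C=1)
  4. pour(C -> A) -> (A=1 B=0 C=0)
Reached target in 4 moves.

Answer: 4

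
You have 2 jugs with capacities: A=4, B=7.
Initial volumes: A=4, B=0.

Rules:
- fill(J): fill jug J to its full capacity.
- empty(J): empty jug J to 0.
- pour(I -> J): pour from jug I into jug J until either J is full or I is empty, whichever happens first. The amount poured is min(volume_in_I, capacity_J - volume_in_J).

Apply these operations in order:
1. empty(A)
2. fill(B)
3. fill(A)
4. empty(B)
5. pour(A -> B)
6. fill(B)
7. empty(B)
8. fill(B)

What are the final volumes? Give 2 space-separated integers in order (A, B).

Answer: 0 7

Derivation:
Step 1: empty(A) -> (A=0 B=0)
Step 2: fill(B) -> (A=0 B=7)
Step 3: fill(A) -> (A=4 B=7)
Step 4: empty(B) -> (A=4 B=0)
Step 5: pour(A -> B) -> (A=0 B=4)
Step 6: fill(B) -> (A=0 B=7)
Step 7: empty(B) -> (A=0 B=0)
Step 8: fill(B) -> (A=0 B=7)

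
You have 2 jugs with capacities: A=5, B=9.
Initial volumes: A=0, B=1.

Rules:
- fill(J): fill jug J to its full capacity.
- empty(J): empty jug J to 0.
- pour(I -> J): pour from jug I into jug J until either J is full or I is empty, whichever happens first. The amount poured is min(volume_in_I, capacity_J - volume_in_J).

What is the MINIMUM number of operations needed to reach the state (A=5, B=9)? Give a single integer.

Answer: 2

Derivation:
BFS from (A=0, B=1). One shortest path:
  1. fill(A) -> (A=5 B=1)
  2. fill(B) -> (A=5 B=9)
Reached target in 2 moves.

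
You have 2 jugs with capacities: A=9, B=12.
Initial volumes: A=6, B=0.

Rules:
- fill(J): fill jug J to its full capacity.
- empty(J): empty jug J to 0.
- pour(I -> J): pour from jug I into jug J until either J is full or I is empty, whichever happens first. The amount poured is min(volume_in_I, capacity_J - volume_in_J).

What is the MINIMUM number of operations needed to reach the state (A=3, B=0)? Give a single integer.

BFS from (A=6, B=0). One shortest path:
  1. pour(A -> B) -> (A=0 B=6)
  2. fill(A) -> (A=9 B=6)
  3. pour(A -> B) -> (A=3 B=12)
  4. empty(B) -> (A=3 B=0)
Reached target in 4 moves.

Answer: 4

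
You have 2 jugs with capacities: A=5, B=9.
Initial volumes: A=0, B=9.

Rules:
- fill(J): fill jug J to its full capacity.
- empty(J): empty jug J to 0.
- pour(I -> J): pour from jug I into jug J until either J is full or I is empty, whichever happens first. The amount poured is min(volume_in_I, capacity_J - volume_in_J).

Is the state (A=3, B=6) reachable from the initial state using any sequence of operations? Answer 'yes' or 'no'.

BFS explored all 28 reachable states.
Reachable set includes: (0,0), (0,1), (0,2), (0,3), (0,4), (0,5), (0,6), (0,7), (0,8), (0,9), (1,0), (1,9) ...
Target (A=3, B=6) not in reachable set → no.

Answer: no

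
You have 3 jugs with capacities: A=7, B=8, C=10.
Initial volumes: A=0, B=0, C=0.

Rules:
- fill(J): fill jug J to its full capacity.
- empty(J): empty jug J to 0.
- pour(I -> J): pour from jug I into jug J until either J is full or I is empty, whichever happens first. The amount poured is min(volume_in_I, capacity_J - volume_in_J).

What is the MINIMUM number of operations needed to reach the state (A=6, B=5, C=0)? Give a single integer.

Answer: 8

Derivation:
BFS from (A=0, B=0, C=0). One shortest path:
  1. fill(A) -> (A=7 B=0 C=0)
  2. pour(A -> B) -> (A=0 B=7 C=0)
  3. fill(A) -> (A=7 B=7 C=0)
  4. pour(A -> C) -> (A=0 B=7 C=7)
  5. fill(A) -> (A=7 B=7 C=7)
  6. pour(A -> B) -> (A=6 B=8 C=7)
  7. pour(B -> C) -> (A=6 B=5 C=10)
  8. empty(C) -> (A=6 B=5 C=0)
Reached target in 8 moves.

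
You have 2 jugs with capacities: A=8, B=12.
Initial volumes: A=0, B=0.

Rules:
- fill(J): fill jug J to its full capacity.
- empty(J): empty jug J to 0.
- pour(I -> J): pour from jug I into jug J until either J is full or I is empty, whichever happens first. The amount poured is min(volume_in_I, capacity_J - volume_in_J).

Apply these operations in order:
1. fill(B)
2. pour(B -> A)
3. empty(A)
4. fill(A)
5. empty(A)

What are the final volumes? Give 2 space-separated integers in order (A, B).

Step 1: fill(B) -> (A=0 B=12)
Step 2: pour(B -> A) -> (A=8 B=4)
Step 3: empty(A) -> (A=0 B=4)
Step 4: fill(A) -> (A=8 B=4)
Step 5: empty(A) -> (A=0 B=4)

Answer: 0 4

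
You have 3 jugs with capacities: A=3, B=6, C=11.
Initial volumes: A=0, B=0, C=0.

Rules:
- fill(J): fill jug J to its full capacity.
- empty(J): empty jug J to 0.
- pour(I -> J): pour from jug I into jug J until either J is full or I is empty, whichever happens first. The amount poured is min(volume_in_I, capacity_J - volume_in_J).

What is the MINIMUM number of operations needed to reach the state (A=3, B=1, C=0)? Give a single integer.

BFS from (A=0, B=0, C=0). One shortest path:
  1. fill(A) -> (A=3 B=0 C=0)
  2. fill(B) -> (A=3 B=6 C=0)
  3. pour(B -> C) -> (A=3 B=0 C=6)
  4. fill(B) -> (A=3 B=6 C=6)
  5. pour(B -> C) -> (A=3 B=1 C=11)
  6. empty(C) -> (A=3 B=1 C=0)
Reached target in 6 moves.

Answer: 6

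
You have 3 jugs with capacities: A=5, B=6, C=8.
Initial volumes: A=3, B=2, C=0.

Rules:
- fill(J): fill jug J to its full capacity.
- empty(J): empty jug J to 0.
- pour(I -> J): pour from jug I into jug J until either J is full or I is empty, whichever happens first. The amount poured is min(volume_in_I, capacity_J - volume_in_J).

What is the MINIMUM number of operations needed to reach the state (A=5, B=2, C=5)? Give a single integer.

Answer: 3

Derivation:
BFS from (A=3, B=2, C=0). One shortest path:
  1. fill(A) -> (A=5 B=2 C=0)
  2. pour(A -> C) -> (A=0 B=2 C=5)
  3. fill(A) -> (A=5 B=2 C=5)
Reached target in 3 moves.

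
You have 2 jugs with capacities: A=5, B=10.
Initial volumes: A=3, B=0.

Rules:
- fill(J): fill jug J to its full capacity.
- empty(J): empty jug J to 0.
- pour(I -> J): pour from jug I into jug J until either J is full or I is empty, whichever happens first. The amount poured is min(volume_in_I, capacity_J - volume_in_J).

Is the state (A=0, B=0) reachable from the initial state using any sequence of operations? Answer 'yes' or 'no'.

Answer: yes

Derivation:
BFS from (A=3, B=0):
  1. empty(A) -> (A=0 B=0)
Target reached → yes.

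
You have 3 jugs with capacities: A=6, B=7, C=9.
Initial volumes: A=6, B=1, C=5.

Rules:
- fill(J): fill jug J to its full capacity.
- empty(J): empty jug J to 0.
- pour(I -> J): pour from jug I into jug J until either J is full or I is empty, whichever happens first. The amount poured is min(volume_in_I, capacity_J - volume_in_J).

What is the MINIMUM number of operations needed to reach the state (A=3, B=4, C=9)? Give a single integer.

Answer: 7

Derivation:
BFS from (A=6, B=1, C=5). One shortest path:
  1. empty(A) -> (A=0 B=1 C=5)
  2. fill(C) -> (A=0 B=1 C=9)
  3. pour(C -> A) -> (A=6 B=1 C=3)
  4. pour(C -> B) -> (A=6 B=4 C=0)
  5. pour(A -> C) -> (A=0 B=4 C=6)
  6. fill(A) -> (A=6 B=4 C=6)
  7. pour(A -> C) -> (A=3 B=4 C=9)
Reached target in 7 moves.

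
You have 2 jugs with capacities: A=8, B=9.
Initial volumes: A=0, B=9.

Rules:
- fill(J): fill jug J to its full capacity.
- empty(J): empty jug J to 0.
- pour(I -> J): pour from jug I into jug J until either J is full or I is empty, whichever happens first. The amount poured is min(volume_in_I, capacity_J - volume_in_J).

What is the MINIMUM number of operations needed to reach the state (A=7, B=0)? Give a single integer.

Answer: 6

Derivation:
BFS from (A=0, B=9). One shortest path:
  1. fill(A) -> (A=8 B=9)
  2. empty(B) -> (A=8 B=0)
  3. pour(A -> B) -> (A=0 B=8)
  4. fill(A) -> (A=8 B=8)
  5. pour(A -> B) -> (A=7 B=9)
  6. empty(B) -> (A=7 B=0)
Reached target in 6 moves.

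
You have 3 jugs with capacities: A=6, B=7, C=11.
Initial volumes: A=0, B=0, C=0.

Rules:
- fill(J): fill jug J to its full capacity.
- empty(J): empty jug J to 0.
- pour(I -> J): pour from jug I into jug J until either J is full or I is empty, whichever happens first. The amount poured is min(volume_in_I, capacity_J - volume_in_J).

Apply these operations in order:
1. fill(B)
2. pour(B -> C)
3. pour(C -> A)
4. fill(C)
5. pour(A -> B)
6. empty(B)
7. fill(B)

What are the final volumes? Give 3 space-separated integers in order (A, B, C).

Answer: 0 7 11

Derivation:
Step 1: fill(B) -> (A=0 B=7 C=0)
Step 2: pour(B -> C) -> (A=0 B=0 C=7)
Step 3: pour(C -> A) -> (A=6 B=0 C=1)
Step 4: fill(C) -> (A=6 B=0 C=11)
Step 5: pour(A -> B) -> (A=0 B=6 C=11)
Step 6: empty(B) -> (A=0 B=0 C=11)
Step 7: fill(B) -> (A=0 B=7 C=11)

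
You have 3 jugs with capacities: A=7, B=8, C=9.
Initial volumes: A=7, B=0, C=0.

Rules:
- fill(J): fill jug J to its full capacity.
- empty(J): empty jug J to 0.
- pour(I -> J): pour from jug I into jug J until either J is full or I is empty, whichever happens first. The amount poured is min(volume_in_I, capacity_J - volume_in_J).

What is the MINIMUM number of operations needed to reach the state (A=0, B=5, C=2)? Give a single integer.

Answer: 6

Derivation:
BFS from (A=7, B=0, C=0). One shortest path:
  1. pour(A -> B) -> (A=0 B=7 C=0)
  2. fill(A) -> (A=7 B=7 C=0)
  3. pour(A -> C) -> (A=0 B=7 C=7)
  4. pour(B -> C) -> (A=0 B=5 C=9)
  5. pour(C -> A) -> (A=7 B=5 C=2)
  6. empty(A) -> (A=0 B=5 C=2)
Reached target in 6 moves.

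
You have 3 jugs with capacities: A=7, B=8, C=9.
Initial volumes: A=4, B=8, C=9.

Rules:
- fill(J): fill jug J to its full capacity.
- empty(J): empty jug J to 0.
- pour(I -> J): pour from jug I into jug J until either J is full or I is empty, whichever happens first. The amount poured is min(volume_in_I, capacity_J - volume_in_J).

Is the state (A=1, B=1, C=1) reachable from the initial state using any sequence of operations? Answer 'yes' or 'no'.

BFS explored all 384 reachable states.
Reachable set includes: (0,0,0), (0,0,1), (0,0,2), (0,0,3), (0,0,4), (0,0,5), (0,0,6), (0,0,7), (0,0,8), (0,0,9), (0,1,0), (0,1,1) ...
Target (A=1, B=1, C=1) not in reachable set → no.

Answer: no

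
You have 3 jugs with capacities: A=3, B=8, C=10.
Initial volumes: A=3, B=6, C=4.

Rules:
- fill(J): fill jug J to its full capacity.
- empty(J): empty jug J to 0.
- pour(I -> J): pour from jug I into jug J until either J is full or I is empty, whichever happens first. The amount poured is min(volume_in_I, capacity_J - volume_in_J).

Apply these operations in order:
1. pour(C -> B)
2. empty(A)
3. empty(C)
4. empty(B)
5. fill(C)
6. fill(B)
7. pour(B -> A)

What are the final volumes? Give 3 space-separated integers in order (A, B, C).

Answer: 3 5 10

Derivation:
Step 1: pour(C -> B) -> (A=3 B=8 C=2)
Step 2: empty(A) -> (A=0 B=8 C=2)
Step 3: empty(C) -> (A=0 B=8 C=0)
Step 4: empty(B) -> (A=0 B=0 C=0)
Step 5: fill(C) -> (A=0 B=0 C=10)
Step 6: fill(B) -> (A=0 B=8 C=10)
Step 7: pour(B -> A) -> (A=3 B=5 C=10)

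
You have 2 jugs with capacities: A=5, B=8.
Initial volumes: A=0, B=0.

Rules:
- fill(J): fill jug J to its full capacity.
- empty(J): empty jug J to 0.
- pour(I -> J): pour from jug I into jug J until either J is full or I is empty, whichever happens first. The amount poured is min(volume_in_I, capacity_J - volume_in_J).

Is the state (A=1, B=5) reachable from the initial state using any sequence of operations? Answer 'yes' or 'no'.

BFS explored all 26 reachable states.
Reachable set includes: (0,0), (0,1), (0,2), (0,3), (0,4), (0,5), (0,6), (0,7), (0,8), (1,0), (1,8), (2,0) ...
Target (A=1, B=5) not in reachable set → no.

Answer: no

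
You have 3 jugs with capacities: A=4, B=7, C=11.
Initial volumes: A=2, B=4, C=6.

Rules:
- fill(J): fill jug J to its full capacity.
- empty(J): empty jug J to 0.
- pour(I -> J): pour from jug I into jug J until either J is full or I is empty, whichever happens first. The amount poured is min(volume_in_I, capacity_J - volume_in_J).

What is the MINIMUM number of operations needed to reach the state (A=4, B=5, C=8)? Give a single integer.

BFS from (A=2, B=4, C=6). One shortest path:
  1. fill(C) -> (A=2 B=4 C=11)
  2. pour(C -> B) -> (A=2 B=7 C=8)
  3. pour(B -> A) -> (A=4 B=5 C=8)
Reached target in 3 moves.

Answer: 3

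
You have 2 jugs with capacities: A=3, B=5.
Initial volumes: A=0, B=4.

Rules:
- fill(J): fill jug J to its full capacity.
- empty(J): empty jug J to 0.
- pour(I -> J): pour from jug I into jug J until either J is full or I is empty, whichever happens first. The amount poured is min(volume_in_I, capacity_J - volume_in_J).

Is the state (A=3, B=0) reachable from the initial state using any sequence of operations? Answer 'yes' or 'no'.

Answer: yes

Derivation:
BFS from (A=0, B=4):
  1. fill(A) -> (A=3 B=4)
  2. empty(B) -> (A=3 B=0)
Target reached → yes.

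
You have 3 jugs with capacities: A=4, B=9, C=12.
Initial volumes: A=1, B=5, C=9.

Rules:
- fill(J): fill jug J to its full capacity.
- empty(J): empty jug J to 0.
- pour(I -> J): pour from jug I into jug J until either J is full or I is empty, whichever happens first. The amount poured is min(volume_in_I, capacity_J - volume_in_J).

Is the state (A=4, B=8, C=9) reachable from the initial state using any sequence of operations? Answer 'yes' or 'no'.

BFS from (A=1, B=5, C=9):
  1. fill(A) -> (A=4 B=5 C=9)
  2. empty(B) -> (A=4 B=0 C=9)
  3. pour(A -> B) -> (A=0 B=4 C=9)
  4. fill(A) -> (A=4 B=4 C=9)
  5. pour(A -> B) -> (A=0 B=8 C=9)
  6. fill(A) -> (A=4 B=8 C=9)
Target reached → yes.

Answer: yes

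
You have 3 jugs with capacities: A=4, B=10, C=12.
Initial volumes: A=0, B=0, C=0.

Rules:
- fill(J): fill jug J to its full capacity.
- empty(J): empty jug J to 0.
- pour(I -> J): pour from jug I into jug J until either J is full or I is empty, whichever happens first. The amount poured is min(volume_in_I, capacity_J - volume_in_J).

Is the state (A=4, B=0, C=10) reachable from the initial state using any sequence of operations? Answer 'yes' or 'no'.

Answer: yes

Derivation:
BFS from (A=0, B=0, C=0):
  1. fill(A) -> (A=4 B=0 C=0)
  2. fill(B) -> (A=4 B=10 C=0)
  3. pour(B -> C) -> (A=4 B=0 C=10)
Target reached → yes.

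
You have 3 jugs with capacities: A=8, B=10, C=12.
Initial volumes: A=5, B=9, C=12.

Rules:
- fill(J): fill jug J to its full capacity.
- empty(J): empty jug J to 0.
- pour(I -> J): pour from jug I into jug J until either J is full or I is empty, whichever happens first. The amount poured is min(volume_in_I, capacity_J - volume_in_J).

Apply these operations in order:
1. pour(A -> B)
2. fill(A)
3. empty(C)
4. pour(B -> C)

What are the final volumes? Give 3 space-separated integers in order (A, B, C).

Answer: 8 0 10

Derivation:
Step 1: pour(A -> B) -> (A=4 B=10 C=12)
Step 2: fill(A) -> (A=8 B=10 C=12)
Step 3: empty(C) -> (A=8 B=10 C=0)
Step 4: pour(B -> C) -> (A=8 B=0 C=10)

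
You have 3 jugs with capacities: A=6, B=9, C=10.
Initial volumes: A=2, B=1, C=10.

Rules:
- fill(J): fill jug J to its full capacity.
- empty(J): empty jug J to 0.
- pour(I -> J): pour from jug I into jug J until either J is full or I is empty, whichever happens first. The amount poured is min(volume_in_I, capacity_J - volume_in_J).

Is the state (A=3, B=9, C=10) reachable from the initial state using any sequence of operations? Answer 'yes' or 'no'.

Answer: yes

Derivation:
BFS from (A=2, B=1, C=10):
  1. pour(B -> A) -> (A=3 B=0 C=10)
  2. fill(B) -> (A=3 B=9 C=10)
Target reached → yes.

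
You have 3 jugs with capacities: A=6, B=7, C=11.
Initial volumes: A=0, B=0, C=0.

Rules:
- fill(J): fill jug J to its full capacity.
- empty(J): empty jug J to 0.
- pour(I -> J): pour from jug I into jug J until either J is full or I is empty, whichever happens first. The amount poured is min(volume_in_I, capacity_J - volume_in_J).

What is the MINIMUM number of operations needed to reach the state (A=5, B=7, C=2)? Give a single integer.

Answer: 8

Derivation:
BFS from (A=0, B=0, C=0). One shortest path:
  1. fill(B) -> (A=0 B=7 C=0)
  2. pour(B -> A) -> (A=6 B=1 C=0)
  3. pour(B -> C) -> (A=6 B=0 C=1)
  4. fill(B) -> (A=6 B=7 C=1)
  5. pour(B -> C) -> (A=6 B=0 C=8)
  6. pour(A -> B) -> (A=0 B=6 C=8)
  7. pour(C -> A) -> (A=6 B=6 C=2)
  8. pour(A -> B) -> (A=5 B=7 C=2)
Reached target in 8 moves.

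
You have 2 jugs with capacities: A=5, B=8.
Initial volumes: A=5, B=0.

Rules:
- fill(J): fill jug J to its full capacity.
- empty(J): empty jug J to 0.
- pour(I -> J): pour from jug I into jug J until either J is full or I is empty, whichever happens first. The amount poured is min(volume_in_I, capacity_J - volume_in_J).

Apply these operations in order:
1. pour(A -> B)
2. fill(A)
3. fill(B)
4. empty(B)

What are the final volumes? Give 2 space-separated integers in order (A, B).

Answer: 5 0

Derivation:
Step 1: pour(A -> B) -> (A=0 B=5)
Step 2: fill(A) -> (A=5 B=5)
Step 3: fill(B) -> (A=5 B=8)
Step 4: empty(B) -> (A=5 B=0)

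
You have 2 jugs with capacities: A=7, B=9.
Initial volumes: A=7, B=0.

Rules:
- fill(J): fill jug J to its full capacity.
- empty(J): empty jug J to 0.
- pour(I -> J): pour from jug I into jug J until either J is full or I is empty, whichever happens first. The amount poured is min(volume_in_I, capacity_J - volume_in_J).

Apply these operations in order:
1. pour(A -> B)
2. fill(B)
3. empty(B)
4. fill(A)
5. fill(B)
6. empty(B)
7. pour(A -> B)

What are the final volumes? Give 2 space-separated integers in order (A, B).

Step 1: pour(A -> B) -> (A=0 B=7)
Step 2: fill(B) -> (A=0 B=9)
Step 3: empty(B) -> (A=0 B=0)
Step 4: fill(A) -> (A=7 B=0)
Step 5: fill(B) -> (A=7 B=9)
Step 6: empty(B) -> (A=7 B=0)
Step 7: pour(A -> B) -> (A=0 B=7)

Answer: 0 7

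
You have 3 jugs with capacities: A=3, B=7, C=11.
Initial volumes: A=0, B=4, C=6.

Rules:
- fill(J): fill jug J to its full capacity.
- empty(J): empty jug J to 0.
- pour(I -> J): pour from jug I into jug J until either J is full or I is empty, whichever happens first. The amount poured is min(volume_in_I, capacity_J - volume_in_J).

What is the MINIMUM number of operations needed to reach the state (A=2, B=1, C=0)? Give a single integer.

BFS from (A=0, B=4, C=6). One shortest path:
  1. pour(B -> A) -> (A=3 B=1 C=6)
  2. pour(A -> C) -> (A=0 B=1 C=9)
  3. pour(B -> A) -> (A=1 B=0 C=9)
  4. pour(C -> B) -> (A=1 B=7 C=2)
  5. empty(B) -> (A=1 B=0 C=2)
  6. pour(A -> B) -> (A=0 B=1 C=2)
  7. pour(C -> A) -> (A=2 B=1 C=0)
Reached target in 7 moves.

Answer: 7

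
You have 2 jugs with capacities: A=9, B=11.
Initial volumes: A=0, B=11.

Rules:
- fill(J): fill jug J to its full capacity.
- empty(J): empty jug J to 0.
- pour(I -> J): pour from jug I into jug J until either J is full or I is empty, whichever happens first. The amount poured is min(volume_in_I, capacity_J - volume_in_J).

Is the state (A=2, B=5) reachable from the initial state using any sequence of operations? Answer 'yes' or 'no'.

BFS explored all 40 reachable states.
Reachable set includes: (0,0), (0,1), (0,2), (0,3), (0,4), (0,5), (0,6), (0,7), (0,8), (0,9), (0,10), (0,11) ...
Target (A=2, B=5) not in reachable set → no.

Answer: no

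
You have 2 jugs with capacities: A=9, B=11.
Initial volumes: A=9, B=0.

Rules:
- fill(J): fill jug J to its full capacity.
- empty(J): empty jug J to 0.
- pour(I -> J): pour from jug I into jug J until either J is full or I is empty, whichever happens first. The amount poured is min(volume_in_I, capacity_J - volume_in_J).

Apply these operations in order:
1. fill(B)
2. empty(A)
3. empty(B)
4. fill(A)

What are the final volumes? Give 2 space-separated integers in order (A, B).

Step 1: fill(B) -> (A=9 B=11)
Step 2: empty(A) -> (A=0 B=11)
Step 3: empty(B) -> (A=0 B=0)
Step 4: fill(A) -> (A=9 B=0)

Answer: 9 0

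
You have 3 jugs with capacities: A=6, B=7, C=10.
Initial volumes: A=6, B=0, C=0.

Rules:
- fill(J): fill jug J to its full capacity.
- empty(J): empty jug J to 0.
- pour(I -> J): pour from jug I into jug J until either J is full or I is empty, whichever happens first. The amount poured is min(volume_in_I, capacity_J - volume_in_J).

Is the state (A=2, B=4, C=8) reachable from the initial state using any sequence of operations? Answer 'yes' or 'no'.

Answer: no

Derivation:
BFS explored all 346 reachable states.
Reachable set includes: (0,0,0), (0,0,1), (0,0,2), (0,0,3), (0,0,4), (0,0,5), (0,0,6), (0,0,7), (0,0,8), (0,0,9), (0,0,10), (0,1,0) ...
Target (A=2, B=4, C=8) not in reachable set → no.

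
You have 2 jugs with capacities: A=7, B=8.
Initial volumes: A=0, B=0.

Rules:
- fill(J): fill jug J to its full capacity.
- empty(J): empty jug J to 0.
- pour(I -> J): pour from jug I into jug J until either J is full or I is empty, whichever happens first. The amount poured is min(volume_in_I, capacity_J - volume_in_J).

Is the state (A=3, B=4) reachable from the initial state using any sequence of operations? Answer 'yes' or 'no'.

BFS explored all 30 reachable states.
Reachable set includes: (0,0), (0,1), (0,2), (0,3), (0,4), (0,5), (0,6), (0,7), (0,8), (1,0), (1,8), (2,0) ...
Target (A=3, B=4) not in reachable set → no.

Answer: no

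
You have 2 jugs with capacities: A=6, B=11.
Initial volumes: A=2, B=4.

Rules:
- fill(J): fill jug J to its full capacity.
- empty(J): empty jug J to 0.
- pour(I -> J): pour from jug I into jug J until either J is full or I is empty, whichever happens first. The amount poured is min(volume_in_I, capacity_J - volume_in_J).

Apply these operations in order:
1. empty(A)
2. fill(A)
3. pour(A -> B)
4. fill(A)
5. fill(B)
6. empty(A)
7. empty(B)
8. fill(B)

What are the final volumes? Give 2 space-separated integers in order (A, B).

Answer: 0 11

Derivation:
Step 1: empty(A) -> (A=0 B=4)
Step 2: fill(A) -> (A=6 B=4)
Step 3: pour(A -> B) -> (A=0 B=10)
Step 4: fill(A) -> (A=6 B=10)
Step 5: fill(B) -> (A=6 B=11)
Step 6: empty(A) -> (A=0 B=11)
Step 7: empty(B) -> (A=0 B=0)
Step 8: fill(B) -> (A=0 B=11)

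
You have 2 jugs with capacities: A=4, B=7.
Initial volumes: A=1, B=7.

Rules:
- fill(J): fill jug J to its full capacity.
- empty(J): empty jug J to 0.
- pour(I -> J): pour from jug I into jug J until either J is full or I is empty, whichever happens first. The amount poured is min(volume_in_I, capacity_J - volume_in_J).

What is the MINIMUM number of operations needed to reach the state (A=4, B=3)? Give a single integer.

Answer: 2

Derivation:
BFS from (A=1, B=7). One shortest path:
  1. empty(A) -> (A=0 B=7)
  2. pour(B -> A) -> (A=4 B=3)
Reached target in 2 moves.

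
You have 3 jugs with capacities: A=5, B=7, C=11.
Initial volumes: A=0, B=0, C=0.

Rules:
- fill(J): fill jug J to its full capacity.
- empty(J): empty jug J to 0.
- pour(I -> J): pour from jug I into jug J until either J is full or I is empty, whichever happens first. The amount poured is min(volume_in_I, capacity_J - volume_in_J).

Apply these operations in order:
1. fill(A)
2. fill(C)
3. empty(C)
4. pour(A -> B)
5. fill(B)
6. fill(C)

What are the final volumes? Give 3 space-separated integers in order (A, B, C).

Answer: 0 7 11

Derivation:
Step 1: fill(A) -> (A=5 B=0 C=0)
Step 2: fill(C) -> (A=5 B=0 C=11)
Step 3: empty(C) -> (A=5 B=0 C=0)
Step 4: pour(A -> B) -> (A=0 B=5 C=0)
Step 5: fill(B) -> (A=0 B=7 C=0)
Step 6: fill(C) -> (A=0 B=7 C=11)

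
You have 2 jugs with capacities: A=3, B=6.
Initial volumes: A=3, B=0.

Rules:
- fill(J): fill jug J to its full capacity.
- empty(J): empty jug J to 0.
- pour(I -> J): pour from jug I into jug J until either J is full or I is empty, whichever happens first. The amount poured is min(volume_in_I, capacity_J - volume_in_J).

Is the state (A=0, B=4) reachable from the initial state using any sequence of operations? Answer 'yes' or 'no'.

BFS explored all 6 reachable states.
Reachable set includes: (0,0), (0,3), (0,6), (3,0), (3,3), (3,6)
Target (A=0, B=4) not in reachable set → no.

Answer: no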